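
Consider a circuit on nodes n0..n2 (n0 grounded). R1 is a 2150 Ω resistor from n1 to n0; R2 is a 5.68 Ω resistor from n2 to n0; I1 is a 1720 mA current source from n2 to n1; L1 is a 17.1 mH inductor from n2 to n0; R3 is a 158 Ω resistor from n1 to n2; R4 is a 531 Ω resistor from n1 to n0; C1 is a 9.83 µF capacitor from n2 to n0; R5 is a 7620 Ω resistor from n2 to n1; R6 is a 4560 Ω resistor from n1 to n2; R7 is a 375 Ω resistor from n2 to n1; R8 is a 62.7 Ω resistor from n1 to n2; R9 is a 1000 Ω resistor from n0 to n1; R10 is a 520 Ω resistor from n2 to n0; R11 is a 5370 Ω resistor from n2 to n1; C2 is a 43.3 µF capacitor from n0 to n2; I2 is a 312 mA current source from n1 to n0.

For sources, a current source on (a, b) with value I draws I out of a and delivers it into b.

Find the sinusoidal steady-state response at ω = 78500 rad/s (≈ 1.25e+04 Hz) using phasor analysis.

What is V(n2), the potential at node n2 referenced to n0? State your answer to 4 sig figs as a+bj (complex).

MNA unknowns: 2 node voltages V₁..V_2
R1: Y=0.0004651+0.000j on G[1,0]
R2: Y=0.1761+0.000j on G[2,0]
I1: z[2]−=1.72, z[1]+=1.72
L1: Y=0.000-0.0007450j on G[2,0]
R3: Y=0.006329+0.000j on G[1,2]
R4: Y=0.001883+0.000j on G[1,0]
C1: Y=0.000+0.7717j on G[2,0]
R5: Y=0.0001312+0.000j on G[2,1]
R6: Y=0.0002193+0.000j on G[1,2]
R7: Y=0.002667+0.000j on G[2,1]
R8: Y=0.01595+0.000j on G[1,2]
R9: Y=0.001000+0.000j on G[0,1]
R10: Y=0.001923+0.000j on G[2,0]
R11: Y=0.0001862+0.000j on G[2,1]
C2: Y=0.000+3.399j on G[0,2]
I2: z[1]−=0.312, z[0]+=0.312
solve → V1=48.83+0.1006j, V2=-0.004939+0.1138j

-0.004939+0.1138j V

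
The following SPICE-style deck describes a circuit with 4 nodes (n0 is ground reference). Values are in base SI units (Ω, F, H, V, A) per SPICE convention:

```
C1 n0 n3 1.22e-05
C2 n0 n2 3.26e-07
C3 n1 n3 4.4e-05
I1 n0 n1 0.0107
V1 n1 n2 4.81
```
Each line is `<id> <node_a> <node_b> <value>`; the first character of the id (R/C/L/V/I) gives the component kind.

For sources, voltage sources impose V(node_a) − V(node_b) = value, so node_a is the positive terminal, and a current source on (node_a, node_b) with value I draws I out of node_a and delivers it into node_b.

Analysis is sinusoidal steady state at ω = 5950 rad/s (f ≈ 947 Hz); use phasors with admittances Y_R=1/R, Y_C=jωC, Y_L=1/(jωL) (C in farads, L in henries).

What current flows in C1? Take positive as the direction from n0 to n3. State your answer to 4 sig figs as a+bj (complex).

MNA unknowns: 3 node voltages V₁..V_3 plus 1 source current (V1)
C1: Y=0.000+0.07259j on G[0,3]
C2: Y=0.000+0.001940j on G[0,2]
C3: Y=0.000+0.2618j on G[1,3]
I1: z[0]−=0.0107, z[1]+=0.0107
V1: row V1−V2=4.81, i_V1 at 1,2
solve → V1=0.1587-0.1821j, V2=-4.651-0.1821j, V3=0.1243-0.1425j
aux → i_V1=0.0003531-0.009022j

-0.01035-0.009022j A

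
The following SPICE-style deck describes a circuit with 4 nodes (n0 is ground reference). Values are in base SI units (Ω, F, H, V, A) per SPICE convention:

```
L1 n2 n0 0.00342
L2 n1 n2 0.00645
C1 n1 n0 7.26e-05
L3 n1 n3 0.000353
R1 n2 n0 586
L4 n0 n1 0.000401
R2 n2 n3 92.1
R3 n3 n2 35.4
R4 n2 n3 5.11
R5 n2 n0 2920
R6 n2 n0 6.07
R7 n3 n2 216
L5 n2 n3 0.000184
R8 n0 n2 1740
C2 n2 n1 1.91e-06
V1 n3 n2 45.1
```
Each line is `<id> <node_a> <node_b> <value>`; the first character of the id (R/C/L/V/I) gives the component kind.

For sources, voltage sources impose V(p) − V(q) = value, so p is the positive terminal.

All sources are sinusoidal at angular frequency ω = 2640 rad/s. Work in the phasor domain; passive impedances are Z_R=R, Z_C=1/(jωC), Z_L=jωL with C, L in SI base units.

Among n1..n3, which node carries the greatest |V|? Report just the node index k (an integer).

Element admittances at ω=2640 rad/s:
  Y(L1) = 0.000-0.1108j S between n2,n0
  Y(L2) = 0.000-0.05873j S between n1,n2
  Y(C1) = 0.000+0.1917j S between n1,n0
  Y(L3) = 0.000-1.073j S between n1,n3
  Y(R1) = 0.001706+0.000j S between n2,n0
  Y(L4) = 0.000-0.9446j S between n0,n1
  Y(R2) = 0.01086+0.000j S between n2,n3
  Y(R3) = 0.02825+0.000j S between n3,n2
  Y(R4) = 0.1957+0.000j S between n2,n3
  Y(R5) = 0.0003425+0.000j S between n2,n0
  Y(R6) = 0.1647+0.000j S between n2,n0
  Y(R7) = 0.004630+0.000j S between n3,n2
  Y(L5) = 0.000-2.059j S between n2,n3
  Y(R8) = 0.0005747+0.000j S between n0,n2
  Y(C2) = 0.000+0.005042j S between n2,n1
  V1: constraint V(n3)−V(n2) = 45.1
Assemble and solve the 4×4 MNA system:
  V(n1)=6.757+5.654j  V(n2)=-31.68+9.433j  V(n3)=13.42+9.433j
  i(V1)=-14.85+100.0j

2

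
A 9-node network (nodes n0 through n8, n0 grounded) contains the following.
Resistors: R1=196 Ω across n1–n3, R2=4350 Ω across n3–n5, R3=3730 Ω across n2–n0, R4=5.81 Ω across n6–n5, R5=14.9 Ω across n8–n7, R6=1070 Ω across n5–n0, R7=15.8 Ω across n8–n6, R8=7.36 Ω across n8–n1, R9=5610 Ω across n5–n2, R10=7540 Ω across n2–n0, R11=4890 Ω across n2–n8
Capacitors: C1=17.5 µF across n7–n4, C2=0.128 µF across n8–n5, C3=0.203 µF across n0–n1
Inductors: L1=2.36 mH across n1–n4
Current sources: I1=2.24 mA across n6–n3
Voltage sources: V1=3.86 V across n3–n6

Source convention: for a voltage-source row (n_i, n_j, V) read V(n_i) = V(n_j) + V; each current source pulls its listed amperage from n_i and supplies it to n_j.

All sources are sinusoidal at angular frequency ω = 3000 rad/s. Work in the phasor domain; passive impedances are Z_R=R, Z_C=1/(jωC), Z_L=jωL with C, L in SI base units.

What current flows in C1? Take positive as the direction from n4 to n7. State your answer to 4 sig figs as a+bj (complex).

Element admittances at ω=3000 rad/s:
  Y(R1) = 0.005102+0.000j S between n1,n3
  Y(C1) = 0.000+0.05250j S between n7,n4
  Y(R2) = 0.0002299+0.000j S between n3,n5
  Y(R3) = 0.0002681+0.000j S between n2,n0
  Y(R4) = 0.1721+0.000j S between n6,n5
  Y(R5) = 0.06711+0.000j S between n8,n7
  Y(R6) = 0.0009346+0.000j S between n5,n0
  Y(C2) = 0.000+0.0003840j S between n8,n5
  Y(R7) = 0.06329+0.000j S between n8,n6
  Y(L1) = 0.000-0.1412j S between n1,n4
  Y(R8) = 0.1359+0.000j S between n8,n1
  Y(R9) = 0.0001783+0.000j S between n5,n2
  I1: injects 0.00224 A into n3 (from n6)
  Y(R10) = 0.0001326+0.000j S between n2,n0
  Y(R11) = 0.0002045+0.000j S between n2,n8
  Y(C3) = 0.000+0.0006090j S between n0,n1
  V1: constraint V(n3)−V(n6) = 3.86
Assemble and solve the 9×9 MNA system:
  V(n1)=0.2579-0.1605j  V(n2)=0.01666-0.06868j  V(n3)=3.742-0.1400j  V(n4)=0.2751-0.1927j  V(n5)=-0.1117-0.1386j  V(n6)=-0.1176-0.1400j  V(n7)=0.2289-0.1062j  V(n8)=0.1612-0.1423j
  i(V1)=-0.01642-0.0001042j

0.004542+0.002425j A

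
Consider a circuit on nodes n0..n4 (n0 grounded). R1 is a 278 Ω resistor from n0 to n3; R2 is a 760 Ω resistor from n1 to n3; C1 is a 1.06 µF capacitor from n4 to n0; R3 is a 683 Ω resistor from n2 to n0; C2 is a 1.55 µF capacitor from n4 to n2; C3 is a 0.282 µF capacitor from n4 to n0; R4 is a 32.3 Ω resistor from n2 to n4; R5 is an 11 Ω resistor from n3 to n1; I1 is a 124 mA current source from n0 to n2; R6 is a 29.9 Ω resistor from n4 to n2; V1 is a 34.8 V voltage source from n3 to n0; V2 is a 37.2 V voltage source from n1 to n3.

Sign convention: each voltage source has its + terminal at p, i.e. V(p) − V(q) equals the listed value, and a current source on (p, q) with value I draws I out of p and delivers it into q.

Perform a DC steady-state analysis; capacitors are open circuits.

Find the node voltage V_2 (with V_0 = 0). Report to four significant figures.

84.69 V

Element admittances at DC:
  Y(R1) = 0.003597 S between n0,n3
  Y(R2) = 0.001316 S between n1,n3
  Y(C1) = 0.000 S between n4,n0
  Y(R3) = 0.001464 S between n2,n0
  Y(C2) = 0.000 S between n4,n2
  Y(C3) = 0.000 S between n4,n0
  Y(R4) = 0.03096 S between n2,n4
  Y(R5) = 0.09091 S between n3,n1
  I1: injects 0.124 A into n2 (from n0)
  Y(R6) = 0.03344 S between n4,n2
  V1: constraint V(n3)−V(n0) = 34.8
  V2: constraint V(n1)−V(n3) = 37.2
Assemble and solve the 6×6 MNA system:
  V(n1)=72.00  V(n2)=84.69  V(n3)=34.80  V(n4)=84.69
  i(V1)=-0.1252  i(V2)=-3.431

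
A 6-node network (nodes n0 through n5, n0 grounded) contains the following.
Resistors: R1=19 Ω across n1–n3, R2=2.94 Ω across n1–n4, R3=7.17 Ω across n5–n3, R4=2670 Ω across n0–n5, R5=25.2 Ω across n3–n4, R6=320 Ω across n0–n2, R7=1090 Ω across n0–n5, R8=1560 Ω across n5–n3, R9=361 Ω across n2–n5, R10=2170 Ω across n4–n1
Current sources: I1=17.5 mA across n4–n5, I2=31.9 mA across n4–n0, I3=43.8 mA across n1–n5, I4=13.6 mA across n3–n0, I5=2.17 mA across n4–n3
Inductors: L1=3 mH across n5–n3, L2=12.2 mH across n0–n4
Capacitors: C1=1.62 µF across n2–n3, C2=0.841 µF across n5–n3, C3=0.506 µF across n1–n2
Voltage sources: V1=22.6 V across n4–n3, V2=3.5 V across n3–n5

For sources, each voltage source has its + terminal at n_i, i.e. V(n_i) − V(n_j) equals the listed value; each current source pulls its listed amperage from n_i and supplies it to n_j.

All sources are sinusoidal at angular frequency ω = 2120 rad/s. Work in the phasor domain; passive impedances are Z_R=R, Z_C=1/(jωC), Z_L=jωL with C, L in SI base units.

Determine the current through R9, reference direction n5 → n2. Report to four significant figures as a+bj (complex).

Element admittances at ω=2120 rad/s:
  Y(R1) = 0.05263+0.000j S between n1,n3
  I1: injects 0.0175 A into n5 (from n4)
  Y(R2) = 0.3401+0.000j S between n1,n4
  Y(L1) = 0.000-0.1572j S between n5,n3
  Y(R3) = 0.1395+0.000j S between n5,n3
  Y(R4) = 0.0003745+0.000j S between n0,n5
  Y(R5) = 0.03968+0.000j S between n3,n4
  Y(C1) = 0.000+0.003434j S between n2,n3
  Y(R6) = 0.003125+0.000j S between n0,n2
  Y(R7) = 0.0009174+0.000j S between n0,n5
  I2: injects 0.0319 A into n0 (from n4)
  Y(C2) = 0.000+0.001783j S between n5,n3
  Y(C3) = 0.000+0.001073j S between n1,n2
  I3: injects 0.0438 A into n5 (from n1)
  I4: injects 0.0136 A into n0 (from n3)
  Y(R8) = 0.0006410+0.000j S between n5,n3
  Y(L2) = 0.000-0.03866j S between n0,n4
  Y(R9) = 0.002770+0.000j S between n2,n5
  Y(R10) = 0.0004608+0.000j S between n4,n1
  I5: injects 0.00217 A into n3 (from n4)
  V1: constraint V(n4)−V(n3) = 22.6
  V2: constraint V(n3)−V(n5) = 3.5
Assemble and solve the 7×7 MNA system:
  V(n1)=-3.276+0.8564j  V(n2)=-14.69-2.201j  V(n3)=-22.75+0.8876j  V(n4)=-0.1482+0.8876j  V(n5)=-26.25+0.8876j
  i(V1)=-2.048-0.01634j  i(V2)=-0.6176+0.5538j

-0.03202+0.008555j A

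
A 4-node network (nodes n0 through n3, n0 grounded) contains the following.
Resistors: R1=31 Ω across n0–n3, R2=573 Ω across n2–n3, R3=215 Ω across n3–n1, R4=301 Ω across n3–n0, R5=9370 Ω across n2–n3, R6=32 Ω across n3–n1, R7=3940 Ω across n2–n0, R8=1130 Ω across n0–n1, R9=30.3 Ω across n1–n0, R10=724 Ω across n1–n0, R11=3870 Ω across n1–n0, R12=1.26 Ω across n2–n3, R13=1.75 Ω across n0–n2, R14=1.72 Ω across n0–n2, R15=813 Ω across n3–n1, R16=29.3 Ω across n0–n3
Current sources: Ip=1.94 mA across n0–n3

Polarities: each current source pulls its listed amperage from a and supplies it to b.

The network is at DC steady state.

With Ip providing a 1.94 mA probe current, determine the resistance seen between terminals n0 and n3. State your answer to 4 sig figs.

R_eq = 1.790 Ω

Element admittances at DC:
  Y(R1) = 0.03226 S between n0,n3
  Y(R2) = 0.001745 S between n2,n3
  Y(R3) = 0.004651 S between n3,n1
  Y(R4) = 0.003322 S between n3,n0
  Y(R5) = 0.0001067 S between n2,n3
  Y(R6) = 0.03125 S between n3,n1
  Y(R7) = 0.0002538 S between n2,n0
  Y(R8) = 0.0008850 S between n0,n1
  Y(R9) = 0.03300 S between n1,n0
  Y(R10) = 0.001381 S between n1,n0
  Y(R11) = 0.0002584 S between n1,n0
  Y(R12) = 0.7937 S between n2,n3
  Y(R13) = 0.5714 S between n0,n2
  Y(R14) = 0.5814 S between n0,n2
  Y(R15) = 0.001230 S between n3,n1
  Y(R16) = 0.03413 S between n0,n3
  Ip: injects 0.00194 A into n3 (from n0)
Assemble and solve the 3×3 MNA system:
  V(n1)=0.001775  V(n2)=0.001418  V(n3)=0.003473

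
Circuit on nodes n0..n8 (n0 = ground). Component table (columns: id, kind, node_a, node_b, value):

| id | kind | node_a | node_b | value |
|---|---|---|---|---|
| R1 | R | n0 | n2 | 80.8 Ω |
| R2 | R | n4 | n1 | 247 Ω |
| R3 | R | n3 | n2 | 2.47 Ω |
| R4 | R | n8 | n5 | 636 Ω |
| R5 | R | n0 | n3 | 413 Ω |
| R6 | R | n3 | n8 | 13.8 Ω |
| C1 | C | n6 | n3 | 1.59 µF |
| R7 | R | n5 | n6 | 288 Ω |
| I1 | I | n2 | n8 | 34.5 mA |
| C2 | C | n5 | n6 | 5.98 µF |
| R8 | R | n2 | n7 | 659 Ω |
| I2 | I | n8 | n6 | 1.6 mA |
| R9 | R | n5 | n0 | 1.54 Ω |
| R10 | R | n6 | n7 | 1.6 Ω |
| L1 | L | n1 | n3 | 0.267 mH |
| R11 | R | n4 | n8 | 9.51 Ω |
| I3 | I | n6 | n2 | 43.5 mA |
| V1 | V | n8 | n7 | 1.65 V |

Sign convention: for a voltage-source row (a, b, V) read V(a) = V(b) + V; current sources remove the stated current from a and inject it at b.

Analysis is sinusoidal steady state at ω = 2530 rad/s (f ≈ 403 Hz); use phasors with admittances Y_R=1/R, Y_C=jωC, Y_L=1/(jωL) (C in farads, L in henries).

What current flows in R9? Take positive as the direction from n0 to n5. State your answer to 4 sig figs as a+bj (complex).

Element admittances at ω=2530 rad/s:
  Y(R1) = 0.01238+0.000j S between n0,n2
  Y(R2) = 0.004049+0.000j S between n4,n1
  Y(R3) = 0.4049+0.000j S between n3,n2
  Y(R4) = 0.001572+0.000j S between n8,n5
  Y(R5) = 0.002421+0.000j S between n0,n3
  Y(R6) = 0.07246+0.000j S between n3,n8
  Y(C1) = 0.000+0.004023j S between n6,n3
  Y(R7) = 0.003472+0.000j S between n5,n6
  I1: injects 0.0345 A into n8 (from n2)
  Y(C2) = 0.000+0.01513j S between n5,n6
  Y(R8) = 0.001517+0.000j S between n2,n7
  I2: injects 0.0016 A into n6 (from n8)
  Y(R9) = 0.6494+0.000j S between n5,n0
  Y(R10) = 0.6250+0.000j S between n6,n7
  Y(L1) = 0.000-1.480j S between n1,n3
  Y(R11) = 0.1052+0.000j S between n4,n8
  I3: injects 0.0435 A into n2 (from n6)
  V1: constraint V(n8)−V(n7) = 1.65
Assemble and solve the 9×9 MNA system:
  V(n1)=0.8412+0.5264j  V(n2)=0.8326+0.5113j  V(n3)=0.8417+0.5262j  V(n4)=0.9239+0.6999j  V(n5)=-0.01901-0.01171j  V(n6)=-0.7665+0.7309j  V(n7)=-0.7229+0.7065j  V(n8)=0.9271+0.7065j
  i(V1)=0.02489-0.01490j

0.01234+0.007601j A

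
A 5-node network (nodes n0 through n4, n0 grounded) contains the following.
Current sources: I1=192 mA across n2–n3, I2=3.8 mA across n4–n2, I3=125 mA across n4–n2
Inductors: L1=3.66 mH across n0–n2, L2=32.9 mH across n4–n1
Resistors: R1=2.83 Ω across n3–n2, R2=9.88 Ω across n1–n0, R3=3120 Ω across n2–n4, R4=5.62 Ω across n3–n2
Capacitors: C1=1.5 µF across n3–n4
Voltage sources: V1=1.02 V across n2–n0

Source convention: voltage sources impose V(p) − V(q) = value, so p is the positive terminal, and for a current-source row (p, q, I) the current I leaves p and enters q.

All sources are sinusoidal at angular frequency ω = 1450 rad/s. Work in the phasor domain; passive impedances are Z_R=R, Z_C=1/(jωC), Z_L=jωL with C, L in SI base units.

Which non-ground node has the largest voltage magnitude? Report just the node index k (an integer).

4

Apply KCL at each of the 4 non-ground nodes and solve the resulting linear system.
Node n1: branches {R2, L2} → V_1 = -1.407+0.09120j
Node n2: branches {I1, L1, I2, R1, R3, I3, R4, V1} → V_2 = 1.020+0.000j
Node n3: branches {I1, R1, C1, R4} → V_3 = 1.409-0.01333j
Node n4: branches {I2, R3, C1, I3, L2} → V_4 = -1.848-6.704j
Source currents: i(V1)=0.1424+0.1830j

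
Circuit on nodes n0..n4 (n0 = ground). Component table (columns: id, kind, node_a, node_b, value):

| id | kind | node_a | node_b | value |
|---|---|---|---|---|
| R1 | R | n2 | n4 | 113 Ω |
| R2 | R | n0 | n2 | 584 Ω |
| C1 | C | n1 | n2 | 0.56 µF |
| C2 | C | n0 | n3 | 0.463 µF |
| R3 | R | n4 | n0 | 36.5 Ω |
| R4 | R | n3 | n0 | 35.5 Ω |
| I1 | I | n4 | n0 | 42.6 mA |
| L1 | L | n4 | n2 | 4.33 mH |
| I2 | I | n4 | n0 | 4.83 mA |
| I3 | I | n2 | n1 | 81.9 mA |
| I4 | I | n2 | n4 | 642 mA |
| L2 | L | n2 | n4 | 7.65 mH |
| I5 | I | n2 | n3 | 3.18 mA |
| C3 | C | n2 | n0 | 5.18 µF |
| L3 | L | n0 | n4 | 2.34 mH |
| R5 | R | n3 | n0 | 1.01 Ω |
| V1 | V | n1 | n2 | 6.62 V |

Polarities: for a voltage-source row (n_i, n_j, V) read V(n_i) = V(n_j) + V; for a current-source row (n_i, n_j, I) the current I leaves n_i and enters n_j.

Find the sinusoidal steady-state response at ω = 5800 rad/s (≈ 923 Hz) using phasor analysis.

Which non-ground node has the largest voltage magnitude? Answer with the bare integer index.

MNA unknowns: 4 node voltages V₁..V_4 plus 1 source current (V1)
R1: Y=0.008850+0.000j on G[2,4]
R2: Y=0.001712+0.000j on G[0,2]
C1: Y=0.000+0.003248j on G[1,2]
C2: Y=0.000+0.002685j on G[0,3]
R3: Y=0.02740+0.000j on G[4,0]
R4: Y=0.02817+0.000j on G[3,0]
I1: z[4]−=0.0426, z[0]+=0.0426
L1: Y=0.000-0.03982j on G[4,2]
I2: z[4]−=0.00483, z[0]+=0.00483
I3: z[2]−=0.0819, z[1]+=0.0819
I4: z[2]−=0.642, z[4]+=0.642
L2: Y=0.000-0.02254j on G[2,4]
I5: z[2]−=0.00318, z[3]+=0.00318
C3: Y=0.000+0.03004j on G[2,0]
L3: Y=0.000-0.07368j on G[0,4]
R5: Y=0.9901+0.000j on G[3,0]
V1: row V1−V2=6.62, i_V1 at 1,2
solve → V1=-24.88-16.29j, V2=-31.50-16.29j, V3=0.003123-8.236e-06j, V4=-13.77-1.478j
aux → i_V1=0.08190-0.02150j

2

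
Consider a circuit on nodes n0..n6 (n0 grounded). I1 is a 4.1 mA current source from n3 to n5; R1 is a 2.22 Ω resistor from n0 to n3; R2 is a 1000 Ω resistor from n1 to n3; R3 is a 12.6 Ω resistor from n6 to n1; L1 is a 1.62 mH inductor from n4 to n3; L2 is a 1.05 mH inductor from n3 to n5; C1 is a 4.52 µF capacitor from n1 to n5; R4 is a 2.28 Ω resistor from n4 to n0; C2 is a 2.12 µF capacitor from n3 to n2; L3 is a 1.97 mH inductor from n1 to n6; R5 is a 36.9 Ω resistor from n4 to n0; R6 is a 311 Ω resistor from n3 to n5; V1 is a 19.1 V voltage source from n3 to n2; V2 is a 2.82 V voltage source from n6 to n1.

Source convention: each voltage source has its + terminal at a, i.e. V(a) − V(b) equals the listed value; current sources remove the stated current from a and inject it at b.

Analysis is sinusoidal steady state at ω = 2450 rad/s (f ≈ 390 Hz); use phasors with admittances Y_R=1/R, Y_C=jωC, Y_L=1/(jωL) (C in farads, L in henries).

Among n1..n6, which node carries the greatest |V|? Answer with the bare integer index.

2

Element admittances at ω=2450 rad/s:
  I1: injects 0.0041 A into n5 (from n3)
  Y(R1) = 0.4505+0.000j S between n0,n3
  Y(R2) = 0.001000+0.000j S between n1,n3
  Y(R3) = 0.07937+0.000j S between n6,n1
  Y(L1) = 0.000-0.2520j S between n4,n3
  Y(L2) = 0.000-0.3887j S between n3,n5
  Y(C1) = 0.000+0.01107j S between n1,n5
  Y(R4) = 0.4386+0.000j S between n4,n0
  Y(C2) = 0.000+0.005194j S between n3,n2
  Y(L3) = 0.000-0.2072j S between n1,n6
  Y(R5) = 0.02710+0.000j S between n4,n0
  Y(R6) = 0.003215+0.000j S between n3,n5
  V1: constraint V(n3)−V(n2) = 19.1
  V2: constraint V(n6)−V(n1) = 2.82
Assemble and solve the 8×8 MNA system:
  V(n1)=-0.0008316+0.01047j  V(n2)=-19.10+0.000j  V(n3)=0.000+0.000j  V(n4)=0.000+0.000j  V(n5)=0.0001142+0.01055j  V(n6)=2.819+0.01047j
  i(V1)=0.000-0.09921j  i(V2)=-0.2238+0.5843j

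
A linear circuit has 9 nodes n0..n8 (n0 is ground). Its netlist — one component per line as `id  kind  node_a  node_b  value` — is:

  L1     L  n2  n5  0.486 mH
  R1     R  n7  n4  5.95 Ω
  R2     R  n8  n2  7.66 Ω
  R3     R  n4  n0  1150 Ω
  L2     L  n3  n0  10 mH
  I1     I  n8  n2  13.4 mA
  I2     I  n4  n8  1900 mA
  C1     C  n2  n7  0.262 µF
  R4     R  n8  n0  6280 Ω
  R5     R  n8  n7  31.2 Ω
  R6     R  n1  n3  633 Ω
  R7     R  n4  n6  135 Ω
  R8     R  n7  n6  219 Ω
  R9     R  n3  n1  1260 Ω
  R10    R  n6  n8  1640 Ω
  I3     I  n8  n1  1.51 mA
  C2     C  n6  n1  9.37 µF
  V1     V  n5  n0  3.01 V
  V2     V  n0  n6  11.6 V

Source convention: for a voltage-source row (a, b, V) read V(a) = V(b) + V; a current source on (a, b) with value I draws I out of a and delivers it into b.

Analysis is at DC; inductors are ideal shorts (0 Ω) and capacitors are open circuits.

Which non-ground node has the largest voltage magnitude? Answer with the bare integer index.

4

Element admittances at DC:
  L1: short n2↔n5 (DC inductor)
  Y(R1) = 0.1681 S between n7,n4
  Y(R2) = 0.1305 S between n8,n2
  Y(R3) = 0.0008696 S between n4,n0
  L2: short n3↔n0 (DC inductor)
  I1: injects 0.0134 A into n2 (from n8)
  I2: injects 1.9 A into n8 (from n4)
  Y(C1) = 0.000 S between n2,n7
  Y(R4) = 0.0001592 S between n8,n0
  Y(R5) = 0.03205 S between n8,n7
  Y(R6) = 0.001580 S between n1,n3
  Y(R7) = 0.007407 S between n4,n6
  Y(R8) = 0.004566 S between n7,n6
  Y(R9) = 0.0007937 S between n3,n1
  Y(R10) = 0.0006098 S between n6,n8
  I3: injects 0.00151 A into n1 (from n8)
  Y(C2) = 0.000 S between n6,n1
  V1: constraint V(n5)−V(n0) = 3.01
  V2: constraint V(n0)−V(n6) = 11.6
Assemble and solve the 12×12 MNA system:
  V(n1)=0.6362  V(n2)=3.010  V(n3)=0.000  V(n4)=-48.67  V(n5)=3.010  V(n6)=-11.60  V(n7)=-39.25  V(n8)=6.200
  i(L1)=0.4298  i(L2)=0.001510  i(V1)=0.4298  i(V2)=0.3900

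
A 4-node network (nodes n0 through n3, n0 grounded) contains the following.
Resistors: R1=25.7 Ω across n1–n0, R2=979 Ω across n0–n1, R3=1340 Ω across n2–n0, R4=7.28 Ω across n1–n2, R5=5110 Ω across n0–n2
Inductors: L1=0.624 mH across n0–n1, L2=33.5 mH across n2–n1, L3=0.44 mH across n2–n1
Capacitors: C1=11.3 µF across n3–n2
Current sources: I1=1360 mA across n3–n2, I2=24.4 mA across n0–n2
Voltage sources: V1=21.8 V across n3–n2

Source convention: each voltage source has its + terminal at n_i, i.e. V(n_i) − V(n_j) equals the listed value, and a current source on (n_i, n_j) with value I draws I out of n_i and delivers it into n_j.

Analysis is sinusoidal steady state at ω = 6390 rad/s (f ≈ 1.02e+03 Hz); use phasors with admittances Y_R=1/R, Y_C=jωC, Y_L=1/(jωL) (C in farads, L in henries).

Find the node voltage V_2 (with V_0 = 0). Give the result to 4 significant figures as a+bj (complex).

Apply KCL at each of the 3 non-ground nodes and solve the resulting linear system.
Node n1: branches {R1, R2, L1, L2, L3, R4} → V_1 = 0.01565+0.09466j
Node n2: branches {C1, I1, L2, I2, R3, L3, R4, R5, V1} → V_2 = 0.03850+0.1536j
Node n3: branches {C1, I1, V1} → V_3 = 21.84+0.1536j
Source currents: i(V1)=-1.360-1.574j

0.03850+0.1536j V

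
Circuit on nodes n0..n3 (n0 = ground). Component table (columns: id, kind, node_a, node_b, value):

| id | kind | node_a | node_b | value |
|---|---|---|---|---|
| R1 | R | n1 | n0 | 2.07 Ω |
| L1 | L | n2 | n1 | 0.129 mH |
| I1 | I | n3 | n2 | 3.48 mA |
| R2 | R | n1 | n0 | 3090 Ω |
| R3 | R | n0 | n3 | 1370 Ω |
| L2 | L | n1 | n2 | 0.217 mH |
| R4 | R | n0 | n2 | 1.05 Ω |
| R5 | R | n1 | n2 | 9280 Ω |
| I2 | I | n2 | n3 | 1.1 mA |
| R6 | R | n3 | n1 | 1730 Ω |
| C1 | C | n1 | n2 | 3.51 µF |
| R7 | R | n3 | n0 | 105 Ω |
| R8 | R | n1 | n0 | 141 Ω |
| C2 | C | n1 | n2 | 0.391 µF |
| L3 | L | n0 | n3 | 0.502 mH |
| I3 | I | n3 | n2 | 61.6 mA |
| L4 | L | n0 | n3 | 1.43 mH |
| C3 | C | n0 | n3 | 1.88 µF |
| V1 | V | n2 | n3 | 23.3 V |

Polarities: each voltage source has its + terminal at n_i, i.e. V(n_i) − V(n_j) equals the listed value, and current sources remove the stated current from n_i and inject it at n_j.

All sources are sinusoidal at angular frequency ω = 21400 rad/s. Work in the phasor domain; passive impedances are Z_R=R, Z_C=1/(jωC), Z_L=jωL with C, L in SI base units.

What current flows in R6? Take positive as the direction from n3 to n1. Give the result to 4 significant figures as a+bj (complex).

-0.01286-0.0002407j A

Element admittances at ω=21400 rad/s:
  Y(R1) = 0.4831+0.000j S between n1,n0
  Y(L1) = 0.000-0.3622j S between n2,n1
  I1: injects 0.00348 A into n2 (from n3)
  Y(R2) = 0.0003236+0.000j S between n1,n0
  Y(R3) = 0.0007299+0.000j S between n0,n3
  Y(L2) = 0.000-0.2153j S between n1,n2
  Y(R4) = 0.9524+0.000j S between n0,n2
  Y(R5) = 0.0001078+0.000j S between n1,n2
  I2: injects 0.0011 A into n3 (from n2)
  Y(R6) = 0.0005780+0.000j S between n3,n1
  Y(C1) = 0.000+0.07511j S between n1,n2
  Y(R7) = 0.009524+0.000j S between n3,n0
  Y(R8) = 0.007092+0.000j S between n1,n0
  Y(C2) = 0.000+0.008367j S between n1,n2
  Y(L3) = 0.000-0.09309j S between n0,n3
  I3: injects 0.0616 A into n2 (from n3)
  Y(L4) = 0.000-0.03268j S between n0,n3
  Y(C3) = 0.000+0.04023j S between n0,n3
  V1: constraint V(n2)−V(n3) = 23.3
Assemble and solve the 4×4 MNA system:
  V(n1)=-0.4454-1.060j  V(n2)=0.6063-1.476j  V(n3)=-22.69-1.476j
  i(V1)=-0.3078+1.926j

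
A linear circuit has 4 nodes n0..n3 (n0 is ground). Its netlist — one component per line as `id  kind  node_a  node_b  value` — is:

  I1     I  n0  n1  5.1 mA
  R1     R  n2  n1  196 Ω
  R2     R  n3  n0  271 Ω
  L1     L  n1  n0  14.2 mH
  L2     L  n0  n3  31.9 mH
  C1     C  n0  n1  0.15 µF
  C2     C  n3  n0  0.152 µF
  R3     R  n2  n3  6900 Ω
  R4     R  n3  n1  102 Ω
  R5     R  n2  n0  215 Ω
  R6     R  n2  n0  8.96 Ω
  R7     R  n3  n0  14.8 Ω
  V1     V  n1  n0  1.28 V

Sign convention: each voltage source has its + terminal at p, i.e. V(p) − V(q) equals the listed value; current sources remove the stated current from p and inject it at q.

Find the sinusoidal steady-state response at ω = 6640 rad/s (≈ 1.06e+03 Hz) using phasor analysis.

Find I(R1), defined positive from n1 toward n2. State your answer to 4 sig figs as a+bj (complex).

0.006255-4.292e-08j A

MNA unknowns: 3 node voltages V₁..V_3 plus 1 source current (V1)
I1: z[0]−=0.0051, z[1]+=0.0051
R1: Y=0.005102+0.000j on G[2,1]
R2: Y=0.003690+0.000j on G[3,0]
L1: Y=0.000-0.01061j on G[1,0]
L2: Y=0.000-0.004721j on G[0,3]
C1: Y=0.000+0.0009960j on G[0,1]
C2: Y=0.000+0.001009j on G[3,0]
R3: Y=0.0001449+0.000j on G[2,3]
R4: Y=0.009804+0.000j on G[3,1]
R5: Y=0.004651+0.000j on G[2,0]
R6: Y=0.1116+0.000j on G[2,0]
R7: Y=0.06757+0.000j on G[3,0]
V1: row V1−V0=1.28, i_V1 at 1,0
solve → V1=1.280+0.000j, V2=0.05393+8.413e-06j, V3=0.1543+0.007053j
aux → i_V1=-0.01219+0.01237j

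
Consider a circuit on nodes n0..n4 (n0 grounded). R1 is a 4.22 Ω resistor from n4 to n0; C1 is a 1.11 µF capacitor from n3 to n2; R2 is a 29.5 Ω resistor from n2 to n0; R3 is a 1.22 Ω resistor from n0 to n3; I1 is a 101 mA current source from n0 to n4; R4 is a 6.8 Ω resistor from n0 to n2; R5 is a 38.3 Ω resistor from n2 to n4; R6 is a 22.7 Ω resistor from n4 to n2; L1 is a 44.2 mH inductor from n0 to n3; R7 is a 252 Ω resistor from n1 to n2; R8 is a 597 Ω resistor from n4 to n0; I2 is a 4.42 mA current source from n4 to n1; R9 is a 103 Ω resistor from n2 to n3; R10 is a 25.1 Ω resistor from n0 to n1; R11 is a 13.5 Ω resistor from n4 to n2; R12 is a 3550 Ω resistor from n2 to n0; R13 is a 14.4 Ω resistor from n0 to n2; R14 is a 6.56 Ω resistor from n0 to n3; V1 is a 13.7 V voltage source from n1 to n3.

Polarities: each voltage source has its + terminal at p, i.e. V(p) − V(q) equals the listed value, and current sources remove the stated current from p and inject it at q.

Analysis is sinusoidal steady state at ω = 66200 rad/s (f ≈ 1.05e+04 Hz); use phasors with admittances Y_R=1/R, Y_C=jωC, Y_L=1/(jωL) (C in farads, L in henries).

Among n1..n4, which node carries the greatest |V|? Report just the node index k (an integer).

MNA unknowns: 4 node voltages V₁..V_4 plus 1 source current (V1)
R1: Y=0.2370+0.000j on G[4,0]
C1: Y=0.000+0.07348j on G[3,2]
R2: Y=0.03390+0.000j on G[2,0]
R3: Y=0.8197+0.000j on G[0,3]
I1: z[0]−=0.101, z[4]+=0.101
R4: Y=0.1471+0.000j on G[0,2]
R5: Y=0.02611+0.000j on G[2,4]
R6: Y=0.04405+0.000j on G[4,2]
L1: Y=0.000-0.0003418j on G[0,3]
R7: Y=0.003968+0.000j on G[1,2]
R8: Y=0.001675+0.000j on G[4,0]
I2: z[4]−=0.00442, z[1]+=0.00442
R9: Y=0.009709+0.000j on G[2,3]
R10: Y=0.03984+0.000j on G[0,1]
R11: Y=0.07407+0.000j on G[4,2]
R12: Y=0.0002817+0.000j on G[2,0]
R13: Y=0.06944+0.000j on G[0,2]
R14: Y=0.1524+0.000j on G[0,3]
V1: row V1−V3=13.7, i_V1 at 1,3
solve → V1=13.14+0.05185j, V2=0.1916-0.1546j, V3=-0.5635+0.05185j, V4=0.3244-0.05825j
aux → i_V1=-0.5703-0.002885j

1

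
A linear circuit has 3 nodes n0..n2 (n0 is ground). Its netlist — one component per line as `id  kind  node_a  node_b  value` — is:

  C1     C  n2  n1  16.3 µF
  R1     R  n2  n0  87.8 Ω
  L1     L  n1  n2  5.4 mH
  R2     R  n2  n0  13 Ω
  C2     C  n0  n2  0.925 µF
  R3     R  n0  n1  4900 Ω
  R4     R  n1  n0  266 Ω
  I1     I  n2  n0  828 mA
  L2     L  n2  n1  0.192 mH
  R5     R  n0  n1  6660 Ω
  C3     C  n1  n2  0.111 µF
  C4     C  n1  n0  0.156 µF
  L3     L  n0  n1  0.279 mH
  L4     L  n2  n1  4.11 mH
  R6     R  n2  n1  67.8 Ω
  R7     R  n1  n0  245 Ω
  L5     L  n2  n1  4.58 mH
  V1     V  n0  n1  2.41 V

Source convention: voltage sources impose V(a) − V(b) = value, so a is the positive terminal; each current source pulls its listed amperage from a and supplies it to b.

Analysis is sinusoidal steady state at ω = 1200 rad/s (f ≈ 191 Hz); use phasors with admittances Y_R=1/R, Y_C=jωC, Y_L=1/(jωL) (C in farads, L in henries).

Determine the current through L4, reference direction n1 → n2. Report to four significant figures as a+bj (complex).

Apply KCL at each of the 2 non-ground nodes and solve the resulting linear system.
Node n1: branches {C1, L1, R3, R4, L2, R5, C3, C4, L3, L4, R6, R7, L5, V1} → V_1 = -2.410+0.000j
Node n2: branches {C1, R1, L1, R2, C2, I1, L2, C3, L4, R6, L5} → V_2 = -2.413-0.1265j
Source currents: i(V1)=0.5953+7.184j

0.02566-0.0006559j A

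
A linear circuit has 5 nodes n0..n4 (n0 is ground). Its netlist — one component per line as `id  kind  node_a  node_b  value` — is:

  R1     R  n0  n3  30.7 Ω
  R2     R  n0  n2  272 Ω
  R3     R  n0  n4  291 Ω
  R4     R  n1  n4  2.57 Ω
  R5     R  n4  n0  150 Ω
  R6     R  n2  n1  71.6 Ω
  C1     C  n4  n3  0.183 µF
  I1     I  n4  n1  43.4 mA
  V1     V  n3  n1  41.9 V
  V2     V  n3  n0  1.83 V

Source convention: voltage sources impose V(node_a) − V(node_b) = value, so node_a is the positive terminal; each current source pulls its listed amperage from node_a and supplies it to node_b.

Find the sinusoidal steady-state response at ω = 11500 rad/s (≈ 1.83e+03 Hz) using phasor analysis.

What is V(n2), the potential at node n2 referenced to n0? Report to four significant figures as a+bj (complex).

MNA unknowns: 4 node voltages V₁..V_4 plus 2 source currents (V1, V2)
R1: Y=0.03257+0.000j on G[0,3]
R2: Y=0.003676+0.000j on G[0,2]
R3: Y=0.003436+0.000j on G[0,4]
R4: Y=0.3891+0.000j on G[1,4]
R5: Y=0.006667+0.000j on G[4,0]
R6: Y=0.01397+0.000j on G[2,1]
C1: Y=0.000+0.002105j on G[4,3]
I1: z[4]−=0.0434, z[1]+=0.0434
V1: row V3−V1=41.9, i_V1 at 3,1
V2: row V3−V0=1.83, i_V2 at 3,0
solve → V1=-40.07+0.000j, V2=-31.72+0.000j, V3=1.830+0.000j, V4=-39.16+0.2161j
aux → i_V1=-0.5127-0.08409j, i_V2=0.4527-0.002183j

-31.72+0.000j V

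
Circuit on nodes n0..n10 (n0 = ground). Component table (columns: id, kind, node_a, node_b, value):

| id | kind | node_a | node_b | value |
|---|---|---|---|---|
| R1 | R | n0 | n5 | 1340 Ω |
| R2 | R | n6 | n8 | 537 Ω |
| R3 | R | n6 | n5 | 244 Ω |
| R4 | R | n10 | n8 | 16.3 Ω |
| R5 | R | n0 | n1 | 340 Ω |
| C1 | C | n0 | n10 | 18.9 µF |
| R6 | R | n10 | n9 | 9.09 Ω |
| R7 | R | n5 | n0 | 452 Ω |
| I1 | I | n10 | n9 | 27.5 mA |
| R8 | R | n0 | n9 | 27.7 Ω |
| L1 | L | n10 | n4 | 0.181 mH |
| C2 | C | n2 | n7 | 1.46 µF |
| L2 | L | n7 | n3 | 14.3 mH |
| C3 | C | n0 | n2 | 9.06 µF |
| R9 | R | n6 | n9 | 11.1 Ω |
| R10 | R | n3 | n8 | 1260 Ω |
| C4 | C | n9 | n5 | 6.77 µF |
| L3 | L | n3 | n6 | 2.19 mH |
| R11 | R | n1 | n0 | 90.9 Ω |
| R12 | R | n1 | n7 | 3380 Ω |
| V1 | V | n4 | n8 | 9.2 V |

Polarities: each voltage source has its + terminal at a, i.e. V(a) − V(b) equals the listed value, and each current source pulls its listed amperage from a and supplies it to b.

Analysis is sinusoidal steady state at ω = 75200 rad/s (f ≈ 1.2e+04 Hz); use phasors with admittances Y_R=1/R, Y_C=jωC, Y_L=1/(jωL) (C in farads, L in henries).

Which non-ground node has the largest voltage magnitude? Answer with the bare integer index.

Element admittances at ω=75200 rad/s:
  Y(R1) = 0.0007463+0.000j S between n0,n5
  Y(R2) = 0.001862+0.000j S between n6,n8
  Y(R3) = 0.004098+0.000j S between n6,n5
  Y(R4) = 0.06135+0.000j S between n10,n8
  Y(R5) = 0.002941+0.000j S between n0,n1
  Y(C1) = 0.000+1.421j S between n0,n10
  Y(R6) = 0.1100+0.000j S between n10,n9
  Y(R7) = 0.002212+0.000j S between n5,n0
  I1: injects 0.0275 A into n9 (from n10)
  Y(R8) = 0.03610+0.000j S between n0,n9
  Y(L1) = 0.000-0.07347j S between n10,n4
  Y(C2) = 0.000+0.1098j S between n2,n7
  Y(L2) = 0.000-0.0009299j S between n7,n3
  Y(C3) = 0.000+0.6813j S between n0,n2
  Y(R9) = 0.09009+0.000j S between n6,n9
  Y(R10) = 0.0007937+0.000j S between n3,n8
  Y(C4) = 0.000+0.5091j S between n9,n5
  Y(L3) = 0.000-0.006072j S between n3,n6
  Y(R11) = 0.01100+0.000j S between n1,n0
  Y(R12) = 0.0002959+0.000j S between n1,n7
  V1: constraint V(n4)−V(n8) = 9.2
Assemble and solve the 11×11 MNA system:
  V(n1)=0.0001221+7.311e-05j  V(n2)=0.0008157+0.0004883j  V(n3)=-0.5929-0.3524j  V(n4)=3.963+4.555j  V(n5)=0.09569+0.08020j  V(n6)=-0.04310+0.2001j  V(n7)=0.005878+0.003518j  V(n8)=-5.237+4.555j  V(n9)=0.09519+0.07853j  V(n10)=-0.002553+0.002384j
  i(V1)=-0.3345+0.2913j

8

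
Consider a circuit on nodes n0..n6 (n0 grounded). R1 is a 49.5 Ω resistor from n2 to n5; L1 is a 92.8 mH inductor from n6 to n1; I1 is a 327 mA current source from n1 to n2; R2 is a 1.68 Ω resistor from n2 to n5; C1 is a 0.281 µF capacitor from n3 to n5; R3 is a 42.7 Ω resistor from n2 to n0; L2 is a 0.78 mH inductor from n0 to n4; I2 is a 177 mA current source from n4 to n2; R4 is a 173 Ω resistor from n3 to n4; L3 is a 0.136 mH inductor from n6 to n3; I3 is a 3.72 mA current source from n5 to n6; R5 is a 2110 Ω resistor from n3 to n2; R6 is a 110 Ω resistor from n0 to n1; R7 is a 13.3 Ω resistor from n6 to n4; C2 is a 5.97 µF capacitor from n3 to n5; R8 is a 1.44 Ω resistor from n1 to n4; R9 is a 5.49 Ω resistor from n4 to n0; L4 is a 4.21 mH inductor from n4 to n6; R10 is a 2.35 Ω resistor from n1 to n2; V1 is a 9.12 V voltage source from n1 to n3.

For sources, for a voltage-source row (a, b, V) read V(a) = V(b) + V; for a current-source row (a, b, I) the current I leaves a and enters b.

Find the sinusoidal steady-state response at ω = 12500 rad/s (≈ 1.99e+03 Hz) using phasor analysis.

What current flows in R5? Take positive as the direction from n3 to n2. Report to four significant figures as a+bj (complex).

-0.004595+0.0007655j A

Element admittances at ω=12500 rad/s:
  Y(R1) = 0.02020+0.000j S between n2,n5
  Y(L1) = 0.000-0.0008621j S between n6,n1
  I1: injects 0.327 A into n2 (from n1)
  Y(R2) = 0.5952+0.000j S between n2,n5
  Y(C1) = 0.000+0.003512j S between n3,n5
  Y(R3) = 0.02342+0.000j S between n2,n0
  Y(L2) = 0.000-0.1026j S between n0,n4
  I2: injects 0.177 A into n2 (from n4)
  Y(R4) = 0.005780+0.000j S between n3,n4
  Y(L3) = 0.000-0.5882j S between n6,n3
  I3: injects 0.00372 A into n6 (from n5)
  Y(R5) = 0.0004739+0.000j S between n3,n2
  Y(R6) = 0.009091+0.000j S between n0,n1
  Y(R7) = 0.07519+0.000j S between n6,n4
  Y(C2) = 0.000+0.07462j S between n3,n5
  Y(R8) = 0.6944+0.000j S between n1,n4
  Y(R9) = 0.1821+0.000j S between n4,n0
  Y(L4) = 0.000-0.01900j S between n4,n6
  Y(R10) = 0.4255+0.000j S between n1,n2
  V1: constraint V(n1)−V(n3) = 9.12
Assemble and solve the 7×7 MNA system:
  V(n1)=0.8110-0.1434j  V(n2)=1.385-1.759j  V(n3)=-8.309-0.1434j  V(n4)=-0.2657+0.08365j  V(n5)=1.024-2.943j  V(n6)=-7.954+0.8204j
  i(V1)=-0.8368-0.5208j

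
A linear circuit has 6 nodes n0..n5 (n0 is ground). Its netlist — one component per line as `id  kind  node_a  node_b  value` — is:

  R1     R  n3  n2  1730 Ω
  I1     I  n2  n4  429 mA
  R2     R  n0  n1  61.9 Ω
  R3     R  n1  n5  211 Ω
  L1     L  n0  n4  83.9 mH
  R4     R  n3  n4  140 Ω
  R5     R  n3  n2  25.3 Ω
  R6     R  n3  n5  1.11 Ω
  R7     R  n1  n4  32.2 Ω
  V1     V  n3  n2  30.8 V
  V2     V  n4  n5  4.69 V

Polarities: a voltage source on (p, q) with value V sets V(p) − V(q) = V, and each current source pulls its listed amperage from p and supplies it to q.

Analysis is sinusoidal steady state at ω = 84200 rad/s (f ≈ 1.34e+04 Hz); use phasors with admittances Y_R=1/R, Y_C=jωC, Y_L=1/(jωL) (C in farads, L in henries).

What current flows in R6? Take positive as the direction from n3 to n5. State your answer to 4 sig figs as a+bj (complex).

-0.3924+0.000j A

Element admittances at ω=84200 rad/s:
  Y(R1) = 0.0005780+0.000j S between n3,n2
  I1: injects 0.429 A into n4 (from n2)
  Y(R2) = 0.01616+0.000j S between n0,n1
  Y(R3) = 0.004739+0.000j S between n1,n5
  Y(L1) = 0.000-0.0001416j S between n0,n4
  Y(R4) = 0.007143+0.000j S between n3,n4
  Y(R5) = 0.03953+0.000j S between n3,n2
  Y(R6) = 0.9009+0.000j S between n3,n5
  Y(R7) = 0.03106+0.000j S between n1,n4
  V1: constraint V(n3)−V(n2) = 30.8
  V2: constraint V(n4)−V(n5) = 4.69
Assemble and solve the 7×7 MNA system:
  V(n1)=-6.918e-05+0.005440j  V(n2)=-35.30+0.007895j  V(n3)=-4.505+0.007895j  V(n4)=0.6209+0.007895j  V(n5)=-4.069+0.007895j
  i(V1)=-0.8062+0.000j  i(V2)=0.3731+1.164e-05j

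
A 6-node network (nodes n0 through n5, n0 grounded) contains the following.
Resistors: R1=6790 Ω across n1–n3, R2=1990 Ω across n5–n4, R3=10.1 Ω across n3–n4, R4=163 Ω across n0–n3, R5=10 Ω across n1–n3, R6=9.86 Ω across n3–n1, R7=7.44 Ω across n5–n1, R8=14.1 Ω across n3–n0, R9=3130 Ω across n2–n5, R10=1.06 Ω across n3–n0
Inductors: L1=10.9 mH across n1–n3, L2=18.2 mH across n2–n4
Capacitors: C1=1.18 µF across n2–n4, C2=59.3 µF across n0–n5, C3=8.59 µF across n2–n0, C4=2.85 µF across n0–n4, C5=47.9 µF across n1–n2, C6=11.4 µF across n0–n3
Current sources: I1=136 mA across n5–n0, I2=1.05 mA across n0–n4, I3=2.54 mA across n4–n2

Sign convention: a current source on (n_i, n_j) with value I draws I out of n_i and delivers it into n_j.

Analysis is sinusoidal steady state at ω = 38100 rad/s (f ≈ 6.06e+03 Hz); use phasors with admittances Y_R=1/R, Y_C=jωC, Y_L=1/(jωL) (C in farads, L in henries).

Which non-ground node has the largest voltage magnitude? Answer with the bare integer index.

MNA unknowns: 5 node voltages V₁..V_5
R1: Y=0.0001473+0.000j on G[1,3]
L1: Y=0.000-0.002408j on G[1,3]
C1: Y=0.000+0.04496j on G[2,4]
C2: Y=0.000+2.259j on G[0,5]
R2: Y=0.0005025+0.000j on G[5,4]
R3: Y=0.09901+0.000j on G[3,4]
R4: Y=0.006135+0.000j on G[0,3]
I1: z[5]−=0.136, z[0]+=0.136
R5: Y=0.1000+0.000j on G[1,3]
R6: Y=0.1014+0.000j on G[3,1]
R7: Y=0.1344+0.000j on G[5,1]
C3: Y=0.000+0.3273j on G[2,0]
C4: Y=0.000+0.1086j on G[0,4]
R8: Y=0.07092+0.000j on G[3,0]
C5: Y=0.000+1.825j on G[1,2]
R9: Y=0.0003195+0.000j on G[2,5]
R10: Y=0.9434+0.000j on G[3,0]
C6: Y=0.000+0.4343j on G[0,3]
L2: Y=0.000-0.001442j on G[2,4]
I2: z[0]−=0.00105, z[4]+=0.00105
I3: z[4]−=0.00254, z[2]+=0.00254
solve → V1=0.01525+0.01047j, V2=0.01266+0.007732j, V3=0.002696+0.001389j, V4=-0.001396+0.009349j, V5=-0.002912+0.05911j

5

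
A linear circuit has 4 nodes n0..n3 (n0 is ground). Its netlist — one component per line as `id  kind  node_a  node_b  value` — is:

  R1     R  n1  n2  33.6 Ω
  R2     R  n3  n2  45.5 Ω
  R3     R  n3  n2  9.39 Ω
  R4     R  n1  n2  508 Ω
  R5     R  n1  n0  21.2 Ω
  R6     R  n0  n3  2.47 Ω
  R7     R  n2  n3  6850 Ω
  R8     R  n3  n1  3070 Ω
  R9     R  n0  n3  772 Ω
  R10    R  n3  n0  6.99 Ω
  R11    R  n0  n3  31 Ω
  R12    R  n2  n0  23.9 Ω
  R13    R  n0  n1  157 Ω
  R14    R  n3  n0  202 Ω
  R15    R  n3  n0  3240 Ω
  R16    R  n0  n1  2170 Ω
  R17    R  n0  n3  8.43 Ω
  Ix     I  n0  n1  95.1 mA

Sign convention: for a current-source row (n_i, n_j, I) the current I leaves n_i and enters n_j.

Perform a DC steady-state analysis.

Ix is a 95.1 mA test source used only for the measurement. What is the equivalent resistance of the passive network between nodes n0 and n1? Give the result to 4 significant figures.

Element admittances at DC:
  Y(R1) = 0.02976 S between n1,n2
  Y(R2) = 0.02198 S between n3,n2
  Y(R3) = 0.1065 S between n3,n2
  Y(R4) = 0.001969 S between n1,n2
  Y(R5) = 0.04717 S between n1,n0
  Y(R6) = 0.4049 S between n0,n3
  Y(R7) = 0.0001460 S between n2,n3
  Y(R8) = 0.0003257 S between n3,n1
  Y(R9) = 0.001295 S between n0,n3
  Y(R10) = 0.1431 S between n3,n0
  Y(R11) = 0.03226 S between n0,n3
  Y(R12) = 0.04184 S between n2,n0
  Y(R13) = 0.006369 S between n0,n1
  Y(R14) = 0.004950 S between n3,n0
  Y(R15) = 0.0003086 S between n3,n0
  Y(R16) = 0.0004608 S between n0,n1
  Y(R17) = 0.1186 S between n0,n3
  Ix: injects 0.0951 A into n1 (from n0)
Assemble and solve the 3×3 MNA system:
  V(n1)=1.181  V(n2)=0.2058  V(n3)=0.03219

R_eq = 12.42 Ω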